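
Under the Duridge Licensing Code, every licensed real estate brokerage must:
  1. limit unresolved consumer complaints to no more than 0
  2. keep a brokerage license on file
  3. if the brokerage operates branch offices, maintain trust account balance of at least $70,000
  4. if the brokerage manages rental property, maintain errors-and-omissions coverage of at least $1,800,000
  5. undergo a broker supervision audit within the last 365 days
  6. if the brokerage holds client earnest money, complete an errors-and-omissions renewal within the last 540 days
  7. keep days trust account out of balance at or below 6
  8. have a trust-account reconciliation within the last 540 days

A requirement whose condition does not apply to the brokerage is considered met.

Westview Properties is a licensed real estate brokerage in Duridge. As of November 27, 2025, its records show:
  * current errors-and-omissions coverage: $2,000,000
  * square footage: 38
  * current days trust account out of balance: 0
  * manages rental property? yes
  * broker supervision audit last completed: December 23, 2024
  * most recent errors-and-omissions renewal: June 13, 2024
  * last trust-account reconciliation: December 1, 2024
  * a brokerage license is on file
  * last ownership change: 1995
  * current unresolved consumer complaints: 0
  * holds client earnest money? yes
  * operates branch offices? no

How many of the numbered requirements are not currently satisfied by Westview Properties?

0

1. unresolved consumer complaints 0 ≤ 0 → met
2. brokerage license present → met
3. condition 'operates branch offices' does not hold → requirement n/a → met
4. condition 'manages rental property' holds; errors-and-omissions coverage $2,000,000 ≥ $1,800,000 → met
5. broker supervision audit 339 days ago vs limit 365 → met
6. condition 'holds client earnest money' holds; errors-and-omissions renewal 532 days ago vs limit 540 → met
7. days trust account out of balance 0 ≤ 6 → met
8. trust-account reconciliation 361 days ago vs limit 540 → met
Not met: 0 of 8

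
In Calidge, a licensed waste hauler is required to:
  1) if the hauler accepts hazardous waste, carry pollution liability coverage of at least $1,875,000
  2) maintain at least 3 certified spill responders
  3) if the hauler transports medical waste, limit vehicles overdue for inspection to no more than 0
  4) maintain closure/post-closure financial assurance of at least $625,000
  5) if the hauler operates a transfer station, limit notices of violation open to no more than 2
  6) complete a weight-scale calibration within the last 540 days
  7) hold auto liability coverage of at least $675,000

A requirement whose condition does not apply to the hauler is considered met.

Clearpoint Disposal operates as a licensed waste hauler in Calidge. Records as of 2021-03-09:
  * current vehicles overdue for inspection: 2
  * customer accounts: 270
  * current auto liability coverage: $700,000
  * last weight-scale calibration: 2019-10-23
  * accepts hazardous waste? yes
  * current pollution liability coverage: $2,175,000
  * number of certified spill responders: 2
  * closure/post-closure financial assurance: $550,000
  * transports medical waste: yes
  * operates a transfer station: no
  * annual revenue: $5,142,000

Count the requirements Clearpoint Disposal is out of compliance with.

3

1. condition 'accepts hazardous waste' holds; pollution liability coverage $2,175,000 ≥ $1,875,000 → met
2. certified spill responders 2 < 3 → not met
3. condition 'transports medical waste' holds; vehicles overdue for inspection 2 > 0 → not met
4. closure/post-closure financial assurance $550,000 < $625,000 → not met
5. condition 'operates a transfer station' does not hold → requirement n/a → met
6. weight-scale calibration 503 days ago vs limit 540 → met
7. auto liability coverage $700,000 ≥ $675,000 → met
Not met: 3 of 7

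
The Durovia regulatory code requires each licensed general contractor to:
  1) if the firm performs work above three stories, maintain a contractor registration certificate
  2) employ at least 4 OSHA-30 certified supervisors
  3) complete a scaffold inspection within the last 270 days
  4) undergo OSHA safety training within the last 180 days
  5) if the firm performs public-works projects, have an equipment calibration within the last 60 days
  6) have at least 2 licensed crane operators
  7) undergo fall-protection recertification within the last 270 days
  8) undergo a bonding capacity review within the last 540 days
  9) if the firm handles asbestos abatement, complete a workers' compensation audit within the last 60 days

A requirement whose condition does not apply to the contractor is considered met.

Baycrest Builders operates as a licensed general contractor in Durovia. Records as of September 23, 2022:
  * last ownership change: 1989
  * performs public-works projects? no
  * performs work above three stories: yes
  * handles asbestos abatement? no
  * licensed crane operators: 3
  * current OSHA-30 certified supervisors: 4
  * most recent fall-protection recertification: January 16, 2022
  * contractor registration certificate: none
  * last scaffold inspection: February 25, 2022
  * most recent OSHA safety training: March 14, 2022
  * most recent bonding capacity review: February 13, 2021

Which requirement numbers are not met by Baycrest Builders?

1, 4, 8

1. condition 'performs work above three stories' holds; contractor registration certificate absent → not met
2. OSHA-30 certified supervisors 4 ≥ 4 → met
3. scaffold inspection 210 days ago vs limit 270 → met
4. OSHA safety training 193 days ago vs limit 180 → not met
5. condition 'performs public-works projects' does not hold → requirement n/a → met
6. licensed crane operators 3 ≥ 2 → met
7. fall-protection recertification 250 days ago vs limit 270 → met
8. bonding capacity review 587 days ago vs limit 540 → not met
9. condition 'handles asbestos abatement' does not hold → requirement n/a → met
Not met: 1, 4, 8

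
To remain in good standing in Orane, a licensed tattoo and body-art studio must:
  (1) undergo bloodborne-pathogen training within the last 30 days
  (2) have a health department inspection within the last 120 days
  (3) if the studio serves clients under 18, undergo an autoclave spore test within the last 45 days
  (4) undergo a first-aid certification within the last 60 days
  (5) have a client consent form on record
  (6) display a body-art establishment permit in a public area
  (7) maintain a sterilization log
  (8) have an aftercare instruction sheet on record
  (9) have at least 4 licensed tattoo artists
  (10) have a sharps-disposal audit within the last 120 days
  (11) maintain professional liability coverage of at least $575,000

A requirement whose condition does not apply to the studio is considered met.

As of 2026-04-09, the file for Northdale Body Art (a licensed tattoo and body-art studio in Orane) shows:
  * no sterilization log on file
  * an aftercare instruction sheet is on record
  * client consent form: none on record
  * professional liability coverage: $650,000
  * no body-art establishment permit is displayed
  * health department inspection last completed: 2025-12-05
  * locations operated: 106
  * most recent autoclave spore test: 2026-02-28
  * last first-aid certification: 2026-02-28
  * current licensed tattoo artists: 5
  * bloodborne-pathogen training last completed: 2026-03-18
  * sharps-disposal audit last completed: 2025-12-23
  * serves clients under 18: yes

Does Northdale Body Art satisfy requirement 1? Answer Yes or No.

Yes

1. bloodborne-pathogen training 22 days ago vs limit 30 → met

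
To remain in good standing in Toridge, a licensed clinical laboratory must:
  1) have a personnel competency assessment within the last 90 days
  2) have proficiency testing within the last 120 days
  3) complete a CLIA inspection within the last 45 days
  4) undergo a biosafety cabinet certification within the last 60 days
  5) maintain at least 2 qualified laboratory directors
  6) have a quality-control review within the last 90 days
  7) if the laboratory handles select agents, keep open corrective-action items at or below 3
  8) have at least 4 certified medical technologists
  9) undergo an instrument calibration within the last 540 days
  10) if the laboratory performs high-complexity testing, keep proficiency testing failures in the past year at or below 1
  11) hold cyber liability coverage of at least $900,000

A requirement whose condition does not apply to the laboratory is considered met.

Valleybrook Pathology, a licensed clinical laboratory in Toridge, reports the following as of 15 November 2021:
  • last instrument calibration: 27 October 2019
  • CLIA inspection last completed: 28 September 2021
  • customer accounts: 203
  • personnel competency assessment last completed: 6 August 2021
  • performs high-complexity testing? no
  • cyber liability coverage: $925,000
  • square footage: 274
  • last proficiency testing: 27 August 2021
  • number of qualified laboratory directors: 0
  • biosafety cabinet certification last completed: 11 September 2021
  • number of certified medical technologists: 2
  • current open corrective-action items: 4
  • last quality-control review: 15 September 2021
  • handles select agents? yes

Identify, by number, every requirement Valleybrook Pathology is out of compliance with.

1, 3, 4, 5, 7, 8, 9

1. personnel competency assessment 101 days ago vs limit 90 → not met
2. proficiency testing 80 days ago vs limit 120 → met
3. CLIA inspection 48 days ago vs limit 45 → not met
4. biosafety cabinet certification 65 days ago vs limit 60 → not met
5. qualified laboratory directors 0 < 2 → not met
6. quality-control review 61 days ago vs limit 90 → met
7. condition 'handles select agents' holds; open corrective-action items 4 > 3 → not met
8. certified medical technologists 2 < 4 → not met
9. instrument calibration 750 days ago vs limit 540 → not met
10. condition 'performs high-complexity testing' does not hold → requirement n/a → met
11. cyber liability coverage $925,000 ≥ $900,000 → met
Not met: 1, 3, 4, 5, 7, 8, 9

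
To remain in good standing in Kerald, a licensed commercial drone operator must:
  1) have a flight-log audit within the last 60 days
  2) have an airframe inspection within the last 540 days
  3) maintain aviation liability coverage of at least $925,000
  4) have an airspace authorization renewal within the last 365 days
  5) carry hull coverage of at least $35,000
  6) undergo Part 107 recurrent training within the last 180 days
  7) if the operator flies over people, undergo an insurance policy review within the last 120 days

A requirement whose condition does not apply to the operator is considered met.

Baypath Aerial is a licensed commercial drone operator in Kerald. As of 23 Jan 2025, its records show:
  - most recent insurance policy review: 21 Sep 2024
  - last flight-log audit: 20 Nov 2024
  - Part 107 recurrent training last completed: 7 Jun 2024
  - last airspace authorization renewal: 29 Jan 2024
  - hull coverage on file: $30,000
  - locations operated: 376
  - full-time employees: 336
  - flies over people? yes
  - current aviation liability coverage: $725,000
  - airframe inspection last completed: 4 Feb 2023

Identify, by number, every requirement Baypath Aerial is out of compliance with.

1, 2, 3, 5, 6, 7

1. flight-log audit 64 days ago vs limit 60 → not met
2. airframe inspection 719 days ago vs limit 540 → not met
3. aviation liability coverage $725,000 < $925,000 → not met
4. airspace authorization renewal 360 days ago vs limit 365 → met
5. hull coverage $30,000 < $35,000 → not met
6. Part 107 recurrent training 230 days ago vs limit 180 → not met
7. condition 'flies over people' holds; insurance policy review 124 days ago vs limit 120 → not met
Not met: 1, 2, 3, 5, 6, 7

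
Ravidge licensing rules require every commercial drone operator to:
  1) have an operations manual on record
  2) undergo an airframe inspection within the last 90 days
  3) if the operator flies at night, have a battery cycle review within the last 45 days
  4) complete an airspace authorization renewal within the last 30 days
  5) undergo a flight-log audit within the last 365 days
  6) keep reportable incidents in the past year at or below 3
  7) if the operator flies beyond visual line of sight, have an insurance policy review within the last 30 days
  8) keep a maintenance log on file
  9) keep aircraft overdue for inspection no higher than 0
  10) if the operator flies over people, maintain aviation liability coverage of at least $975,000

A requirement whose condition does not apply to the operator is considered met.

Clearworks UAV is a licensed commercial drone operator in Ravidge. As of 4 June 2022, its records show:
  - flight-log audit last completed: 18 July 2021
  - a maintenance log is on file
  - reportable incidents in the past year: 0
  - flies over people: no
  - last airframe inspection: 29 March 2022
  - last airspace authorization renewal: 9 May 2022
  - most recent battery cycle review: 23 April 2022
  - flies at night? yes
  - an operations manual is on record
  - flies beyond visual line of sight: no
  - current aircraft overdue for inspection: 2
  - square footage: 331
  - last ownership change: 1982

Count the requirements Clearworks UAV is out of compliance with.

1

1. operations manual present → met
2. airframe inspection 67 days ago vs limit 90 → met
3. condition 'flies at night' holds; battery cycle review 42 days ago vs limit 45 → met
4. airspace authorization renewal 26 days ago vs limit 30 → met
5. flight-log audit 321 days ago vs limit 365 → met
6. reportable incidents in the past year 0 ≤ 3 → met
7. condition 'flies beyond visual line of sight' does not hold → requirement n/a → met
8. maintenance log present → met
9. aircraft overdue for inspection 2 > 0 → not met
10. condition 'flies over people' does not hold → requirement n/a → met
Not met: 1 of 10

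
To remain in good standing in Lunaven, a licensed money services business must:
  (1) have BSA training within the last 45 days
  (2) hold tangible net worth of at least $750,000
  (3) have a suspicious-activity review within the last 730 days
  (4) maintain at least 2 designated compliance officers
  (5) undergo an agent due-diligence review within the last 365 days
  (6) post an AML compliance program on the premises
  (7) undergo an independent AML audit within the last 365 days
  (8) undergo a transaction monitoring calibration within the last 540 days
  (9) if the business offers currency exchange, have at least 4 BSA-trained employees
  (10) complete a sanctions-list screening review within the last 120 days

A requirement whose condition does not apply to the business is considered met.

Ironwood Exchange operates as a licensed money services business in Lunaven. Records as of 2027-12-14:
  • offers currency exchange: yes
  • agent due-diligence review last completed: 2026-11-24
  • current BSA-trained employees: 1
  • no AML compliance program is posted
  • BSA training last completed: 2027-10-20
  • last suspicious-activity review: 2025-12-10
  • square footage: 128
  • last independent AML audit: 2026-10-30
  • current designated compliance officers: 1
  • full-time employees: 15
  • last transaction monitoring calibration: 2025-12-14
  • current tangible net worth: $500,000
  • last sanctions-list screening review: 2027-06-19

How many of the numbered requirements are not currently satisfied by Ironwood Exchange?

1. BSA training 55 days ago vs limit 45 → not met
2. tangible net worth $500,000 < $750,000 → not met
3. suspicious-activity review 734 days ago vs limit 730 → not met
4. designated compliance officers 1 < 2 → not met
5. agent due-diligence review 385 days ago vs limit 365 → not met
6. AML compliance program absent → not met
7. independent AML audit 410 days ago vs limit 365 → not met
8. transaction monitoring calibration 730 days ago vs limit 540 → not met
9. condition 'offers currency exchange' holds; BSA-trained employees 1 < 4 → not met
10. sanctions-list screening review 178 days ago vs limit 120 → not met
Not met: 10 of 10

10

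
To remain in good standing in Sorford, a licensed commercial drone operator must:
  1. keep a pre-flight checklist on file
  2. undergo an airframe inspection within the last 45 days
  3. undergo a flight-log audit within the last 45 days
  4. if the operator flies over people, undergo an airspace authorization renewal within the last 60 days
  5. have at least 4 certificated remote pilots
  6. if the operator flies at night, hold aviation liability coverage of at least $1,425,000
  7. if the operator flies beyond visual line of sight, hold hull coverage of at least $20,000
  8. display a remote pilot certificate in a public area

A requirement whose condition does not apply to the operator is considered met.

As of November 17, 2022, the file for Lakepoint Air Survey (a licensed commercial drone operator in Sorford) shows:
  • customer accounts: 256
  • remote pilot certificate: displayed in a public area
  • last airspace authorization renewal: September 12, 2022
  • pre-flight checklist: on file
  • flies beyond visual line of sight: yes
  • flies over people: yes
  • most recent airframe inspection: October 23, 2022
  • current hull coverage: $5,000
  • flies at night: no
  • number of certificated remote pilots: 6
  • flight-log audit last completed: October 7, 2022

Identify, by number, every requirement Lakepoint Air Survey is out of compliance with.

4, 7

1. pre-flight checklist present → met
2. airframe inspection 25 days ago vs limit 45 → met
3. flight-log audit 41 days ago vs limit 45 → met
4. condition 'flies over people' holds; airspace authorization renewal 66 days ago vs limit 60 → not met
5. certificated remote pilots 6 ≥ 4 → met
6. condition 'flies at night' does not hold → requirement n/a → met
7. condition 'flies beyond visual line of sight' holds; hull coverage $5,000 < $20,000 → not met
8. remote pilot certificate present → met
Not met: 4, 7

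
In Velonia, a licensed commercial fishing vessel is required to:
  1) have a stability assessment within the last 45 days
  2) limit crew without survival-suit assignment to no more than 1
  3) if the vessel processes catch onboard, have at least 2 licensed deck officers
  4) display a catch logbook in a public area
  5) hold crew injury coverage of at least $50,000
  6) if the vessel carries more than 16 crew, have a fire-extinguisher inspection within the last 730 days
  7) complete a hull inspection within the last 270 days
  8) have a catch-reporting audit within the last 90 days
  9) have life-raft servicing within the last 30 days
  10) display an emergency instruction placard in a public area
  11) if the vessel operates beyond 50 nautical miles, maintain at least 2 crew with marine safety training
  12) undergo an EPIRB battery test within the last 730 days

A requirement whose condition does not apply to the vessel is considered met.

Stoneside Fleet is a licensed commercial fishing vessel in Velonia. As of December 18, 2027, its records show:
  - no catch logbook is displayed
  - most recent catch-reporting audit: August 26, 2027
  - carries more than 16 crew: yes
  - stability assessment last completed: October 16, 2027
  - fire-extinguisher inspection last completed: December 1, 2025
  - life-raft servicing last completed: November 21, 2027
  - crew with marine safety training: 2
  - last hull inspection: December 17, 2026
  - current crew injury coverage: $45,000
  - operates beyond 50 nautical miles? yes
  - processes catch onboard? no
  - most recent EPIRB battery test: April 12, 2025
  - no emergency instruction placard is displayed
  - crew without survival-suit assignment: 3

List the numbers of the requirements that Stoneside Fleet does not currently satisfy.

1. stability assessment 63 days ago vs limit 45 → not met
2. crew without survival-suit assignment 3 > 1 → not met
3. condition 'processes catch onboard' does not hold → requirement n/a → met
4. catch logbook absent → not met
5. crew injury coverage $45,000 < $50,000 → not met
6. condition 'carries more than 16 crew' holds; fire-extinguisher inspection 747 days ago vs limit 730 → not met
7. hull inspection 366 days ago vs limit 270 → not met
8. catch-reporting audit 114 days ago vs limit 90 → not met
9. life-raft servicing 27 days ago vs limit 30 → met
10. emergency instruction placard absent → not met
11. condition 'operates beyond 50 nautical miles' holds; crew with marine safety training 2 ≥ 2 → met
12. EPIRB battery test 980 days ago vs limit 730 → not met
Not met: 1, 2, 4, 5, 6, 7, 8, 10, 12

1, 2, 4, 5, 6, 7, 8, 10, 12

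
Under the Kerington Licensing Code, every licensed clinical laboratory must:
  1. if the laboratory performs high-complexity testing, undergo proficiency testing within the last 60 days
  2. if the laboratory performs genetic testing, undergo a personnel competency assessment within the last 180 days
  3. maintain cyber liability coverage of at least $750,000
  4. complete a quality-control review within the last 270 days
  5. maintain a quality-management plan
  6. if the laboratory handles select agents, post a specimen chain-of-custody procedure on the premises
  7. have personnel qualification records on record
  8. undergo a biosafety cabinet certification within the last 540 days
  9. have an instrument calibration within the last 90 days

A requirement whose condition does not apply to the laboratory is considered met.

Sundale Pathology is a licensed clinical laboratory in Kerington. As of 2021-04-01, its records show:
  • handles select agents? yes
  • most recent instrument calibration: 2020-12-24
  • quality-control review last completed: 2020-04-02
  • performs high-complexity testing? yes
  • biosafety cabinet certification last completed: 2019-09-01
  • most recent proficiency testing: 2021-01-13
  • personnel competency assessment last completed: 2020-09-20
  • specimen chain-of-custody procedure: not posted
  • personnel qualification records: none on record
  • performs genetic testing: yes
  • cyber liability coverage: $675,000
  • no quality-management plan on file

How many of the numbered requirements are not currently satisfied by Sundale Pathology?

9

1. condition 'performs high-complexity testing' holds; proficiency testing 78 days ago vs limit 60 → not met
2. condition 'performs genetic testing' holds; personnel competency assessment 193 days ago vs limit 180 → not met
3. cyber liability coverage $675,000 < $750,000 → not met
4. quality-control review 364 days ago vs limit 270 → not met
5. quality-management plan absent → not met
6. condition 'handles select agents' holds; specimen chain-of-custody procedure absent → not met
7. personnel qualification records absent → not met
8. biosafety cabinet certification 578 days ago vs limit 540 → not met
9. instrument calibration 98 days ago vs limit 90 → not met
Not met: 9 of 9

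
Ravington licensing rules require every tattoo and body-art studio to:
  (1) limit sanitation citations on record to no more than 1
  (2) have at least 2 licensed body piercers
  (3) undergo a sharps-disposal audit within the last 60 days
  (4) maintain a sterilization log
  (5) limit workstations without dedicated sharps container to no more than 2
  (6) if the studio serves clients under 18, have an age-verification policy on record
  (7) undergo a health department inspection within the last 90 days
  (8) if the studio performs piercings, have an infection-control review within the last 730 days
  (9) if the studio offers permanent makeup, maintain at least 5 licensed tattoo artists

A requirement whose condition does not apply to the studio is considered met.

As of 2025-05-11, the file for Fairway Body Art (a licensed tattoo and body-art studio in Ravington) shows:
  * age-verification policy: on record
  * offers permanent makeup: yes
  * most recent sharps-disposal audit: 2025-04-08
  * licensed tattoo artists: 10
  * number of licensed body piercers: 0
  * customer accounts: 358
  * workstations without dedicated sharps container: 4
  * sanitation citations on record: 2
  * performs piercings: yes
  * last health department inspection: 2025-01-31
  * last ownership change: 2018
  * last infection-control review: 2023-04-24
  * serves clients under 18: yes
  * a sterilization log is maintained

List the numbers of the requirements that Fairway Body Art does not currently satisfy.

1, 2, 5, 7, 8

1. sanitation citations on record 2 > 1 → not met
2. licensed body piercers 0 < 2 → not met
3. sharps-disposal audit 33 days ago vs limit 60 → met
4. sterilization log present → met
5. workstations without dedicated sharps container 4 > 2 → not met
6. condition 'serves clients under 18' holds; age-verification policy present → met
7. health department inspection 100 days ago vs limit 90 → not met
8. condition 'performs piercings' holds; infection-control review 748 days ago vs limit 730 → not met
9. condition 'offers permanent makeup' holds; licensed tattoo artists 10 ≥ 5 → met
Not met: 1, 2, 5, 7, 8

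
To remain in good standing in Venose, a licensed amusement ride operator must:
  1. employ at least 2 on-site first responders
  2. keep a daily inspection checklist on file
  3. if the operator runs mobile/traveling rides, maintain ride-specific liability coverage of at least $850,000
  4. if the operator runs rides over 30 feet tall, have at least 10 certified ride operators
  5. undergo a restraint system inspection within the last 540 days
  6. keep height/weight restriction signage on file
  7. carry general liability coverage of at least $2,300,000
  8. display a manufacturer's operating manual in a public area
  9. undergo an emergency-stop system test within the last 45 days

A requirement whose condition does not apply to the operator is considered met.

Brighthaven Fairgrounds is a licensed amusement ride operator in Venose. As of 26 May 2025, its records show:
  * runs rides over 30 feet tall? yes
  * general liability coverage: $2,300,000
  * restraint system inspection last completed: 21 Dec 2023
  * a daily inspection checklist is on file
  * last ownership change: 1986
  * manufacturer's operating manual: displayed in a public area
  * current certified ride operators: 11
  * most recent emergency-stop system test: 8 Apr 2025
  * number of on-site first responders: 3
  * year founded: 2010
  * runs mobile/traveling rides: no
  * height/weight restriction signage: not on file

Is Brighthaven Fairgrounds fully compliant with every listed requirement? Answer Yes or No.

1. on-site first responders 3 ≥ 2 → met
2. daily inspection checklist present → met
3. condition 'runs mobile/traveling rides' does not hold → requirement n/a → met
4. condition 'runs rides over 30 feet tall' holds; certified ride operators 11 ≥ 10 → met
5. restraint system inspection 522 days ago vs limit 540 → met
6. height/weight restriction signage absent → not met
7. general liability coverage $2,300,000 ≥ $2,300,000 → met
8. manufacturer's operating manual present → met
9. emergency-stop system test 48 days ago vs limit 45 → not met
Not met: 6, 9

No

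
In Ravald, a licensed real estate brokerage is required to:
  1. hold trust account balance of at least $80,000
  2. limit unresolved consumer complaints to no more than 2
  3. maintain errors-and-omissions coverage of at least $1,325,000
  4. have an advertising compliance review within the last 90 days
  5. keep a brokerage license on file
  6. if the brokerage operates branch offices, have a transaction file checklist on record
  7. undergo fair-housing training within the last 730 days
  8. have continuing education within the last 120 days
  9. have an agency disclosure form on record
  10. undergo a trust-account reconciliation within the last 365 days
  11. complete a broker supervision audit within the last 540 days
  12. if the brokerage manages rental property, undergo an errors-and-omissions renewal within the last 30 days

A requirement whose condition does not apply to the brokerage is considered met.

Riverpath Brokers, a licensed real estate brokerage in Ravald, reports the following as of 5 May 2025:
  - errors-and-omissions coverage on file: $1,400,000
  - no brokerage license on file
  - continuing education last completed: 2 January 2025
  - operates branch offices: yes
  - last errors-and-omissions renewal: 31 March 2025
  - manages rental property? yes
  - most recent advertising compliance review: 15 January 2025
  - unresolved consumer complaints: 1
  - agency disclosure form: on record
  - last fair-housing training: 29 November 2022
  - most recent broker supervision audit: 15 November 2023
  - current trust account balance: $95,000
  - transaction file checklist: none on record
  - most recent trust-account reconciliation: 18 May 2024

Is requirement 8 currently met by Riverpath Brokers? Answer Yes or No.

8. continuing education 123 days ago vs limit 120 → not met

No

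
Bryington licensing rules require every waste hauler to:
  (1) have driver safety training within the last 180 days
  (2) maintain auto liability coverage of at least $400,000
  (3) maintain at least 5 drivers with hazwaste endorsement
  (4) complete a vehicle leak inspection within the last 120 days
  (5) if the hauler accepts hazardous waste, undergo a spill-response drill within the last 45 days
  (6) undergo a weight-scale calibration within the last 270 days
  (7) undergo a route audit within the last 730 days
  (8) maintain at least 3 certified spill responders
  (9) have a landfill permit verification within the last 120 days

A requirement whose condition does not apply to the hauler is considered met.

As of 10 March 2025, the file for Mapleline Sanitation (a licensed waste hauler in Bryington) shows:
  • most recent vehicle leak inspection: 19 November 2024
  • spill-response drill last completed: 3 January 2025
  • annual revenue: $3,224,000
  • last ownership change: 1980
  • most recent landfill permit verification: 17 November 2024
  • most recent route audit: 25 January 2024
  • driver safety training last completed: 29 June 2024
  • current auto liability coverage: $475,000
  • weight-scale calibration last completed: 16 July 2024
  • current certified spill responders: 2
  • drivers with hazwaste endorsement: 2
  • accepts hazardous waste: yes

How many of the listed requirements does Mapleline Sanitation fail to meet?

1. driver safety training 254 days ago vs limit 180 → not met
2. auto liability coverage $475,000 ≥ $400,000 → met
3. drivers with hazwaste endorsement 2 < 5 → not met
4. vehicle leak inspection 111 days ago vs limit 120 → met
5. condition 'accepts hazardous waste' holds; spill-response drill 66 days ago vs limit 45 → not met
6. weight-scale calibration 237 days ago vs limit 270 → met
7. route audit 410 days ago vs limit 730 → met
8. certified spill responders 2 < 3 → not met
9. landfill permit verification 113 days ago vs limit 120 → met
Not met: 4 of 9

4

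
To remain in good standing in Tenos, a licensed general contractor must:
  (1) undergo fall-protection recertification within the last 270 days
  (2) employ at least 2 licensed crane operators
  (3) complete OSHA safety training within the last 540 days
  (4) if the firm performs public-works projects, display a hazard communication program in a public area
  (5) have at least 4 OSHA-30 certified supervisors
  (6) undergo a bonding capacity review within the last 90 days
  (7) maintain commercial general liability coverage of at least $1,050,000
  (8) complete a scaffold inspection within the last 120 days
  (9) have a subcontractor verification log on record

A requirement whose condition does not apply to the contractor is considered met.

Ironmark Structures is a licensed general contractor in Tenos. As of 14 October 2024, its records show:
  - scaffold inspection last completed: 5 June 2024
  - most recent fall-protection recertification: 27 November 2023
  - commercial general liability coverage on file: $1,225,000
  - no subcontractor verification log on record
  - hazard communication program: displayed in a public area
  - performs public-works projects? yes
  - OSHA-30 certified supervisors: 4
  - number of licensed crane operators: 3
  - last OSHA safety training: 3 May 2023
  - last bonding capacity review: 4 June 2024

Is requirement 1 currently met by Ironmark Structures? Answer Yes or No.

No

1. fall-protection recertification 322 days ago vs limit 270 → not met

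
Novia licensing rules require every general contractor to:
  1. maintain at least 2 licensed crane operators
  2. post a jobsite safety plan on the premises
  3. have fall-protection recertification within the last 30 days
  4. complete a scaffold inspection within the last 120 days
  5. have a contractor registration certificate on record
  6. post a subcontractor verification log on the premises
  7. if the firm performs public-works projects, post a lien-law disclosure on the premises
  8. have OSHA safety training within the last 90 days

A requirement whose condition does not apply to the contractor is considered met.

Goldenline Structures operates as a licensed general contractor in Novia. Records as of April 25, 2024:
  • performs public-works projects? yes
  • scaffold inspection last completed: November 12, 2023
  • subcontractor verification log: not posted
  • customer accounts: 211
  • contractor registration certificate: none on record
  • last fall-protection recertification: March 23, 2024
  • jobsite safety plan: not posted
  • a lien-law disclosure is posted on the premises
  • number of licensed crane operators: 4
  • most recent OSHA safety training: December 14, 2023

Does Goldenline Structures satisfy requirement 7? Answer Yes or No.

7. condition 'performs public-works projects' holds; lien-law disclosure present → met

Yes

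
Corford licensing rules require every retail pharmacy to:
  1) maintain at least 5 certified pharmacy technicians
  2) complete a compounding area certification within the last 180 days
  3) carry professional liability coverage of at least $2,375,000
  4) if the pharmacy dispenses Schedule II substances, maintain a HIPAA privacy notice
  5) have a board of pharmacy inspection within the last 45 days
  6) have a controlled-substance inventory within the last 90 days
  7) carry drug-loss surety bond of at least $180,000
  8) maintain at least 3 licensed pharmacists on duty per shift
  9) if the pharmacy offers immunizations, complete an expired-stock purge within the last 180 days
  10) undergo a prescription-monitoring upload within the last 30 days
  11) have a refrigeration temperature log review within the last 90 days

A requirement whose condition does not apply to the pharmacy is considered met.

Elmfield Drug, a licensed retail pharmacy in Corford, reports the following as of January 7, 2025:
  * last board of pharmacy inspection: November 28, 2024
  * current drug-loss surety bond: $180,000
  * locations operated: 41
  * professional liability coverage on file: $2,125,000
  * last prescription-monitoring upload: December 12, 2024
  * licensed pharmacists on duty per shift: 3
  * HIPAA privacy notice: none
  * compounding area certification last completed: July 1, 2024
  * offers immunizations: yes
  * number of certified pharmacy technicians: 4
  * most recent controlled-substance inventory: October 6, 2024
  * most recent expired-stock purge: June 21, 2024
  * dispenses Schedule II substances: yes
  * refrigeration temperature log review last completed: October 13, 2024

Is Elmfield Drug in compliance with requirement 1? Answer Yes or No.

No

1. certified pharmacy technicians 4 < 5 → not met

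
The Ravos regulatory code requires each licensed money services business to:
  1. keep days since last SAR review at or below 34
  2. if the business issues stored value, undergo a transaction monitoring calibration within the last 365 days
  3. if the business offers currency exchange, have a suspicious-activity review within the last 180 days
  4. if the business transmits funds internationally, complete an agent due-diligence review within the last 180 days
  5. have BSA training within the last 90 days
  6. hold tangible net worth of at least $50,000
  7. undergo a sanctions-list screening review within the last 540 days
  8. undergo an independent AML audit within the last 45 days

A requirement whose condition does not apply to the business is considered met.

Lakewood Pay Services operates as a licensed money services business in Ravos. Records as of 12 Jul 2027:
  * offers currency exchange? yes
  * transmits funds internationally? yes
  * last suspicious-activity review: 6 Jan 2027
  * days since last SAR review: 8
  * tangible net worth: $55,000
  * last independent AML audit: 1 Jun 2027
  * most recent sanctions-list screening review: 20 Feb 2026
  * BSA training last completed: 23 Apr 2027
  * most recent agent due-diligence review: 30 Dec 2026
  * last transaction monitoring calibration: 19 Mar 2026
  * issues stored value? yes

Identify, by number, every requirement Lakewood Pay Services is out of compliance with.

1. days since last SAR review 8 ≤ 34 → met
2. condition 'issues stored value' holds; transaction monitoring calibration 480 days ago vs limit 365 → not met
3. condition 'offers currency exchange' holds; suspicious-activity review 187 days ago vs limit 180 → not met
4. condition 'transmits funds internationally' holds; agent due-diligence review 194 days ago vs limit 180 → not met
5. BSA training 80 days ago vs limit 90 → met
6. tangible net worth $55,000 ≥ $50,000 → met
7. sanctions-list screening review 507 days ago vs limit 540 → met
8. independent AML audit 41 days ago vs limit 45 → met
Not met: 2, 3, 4

2, 3, 4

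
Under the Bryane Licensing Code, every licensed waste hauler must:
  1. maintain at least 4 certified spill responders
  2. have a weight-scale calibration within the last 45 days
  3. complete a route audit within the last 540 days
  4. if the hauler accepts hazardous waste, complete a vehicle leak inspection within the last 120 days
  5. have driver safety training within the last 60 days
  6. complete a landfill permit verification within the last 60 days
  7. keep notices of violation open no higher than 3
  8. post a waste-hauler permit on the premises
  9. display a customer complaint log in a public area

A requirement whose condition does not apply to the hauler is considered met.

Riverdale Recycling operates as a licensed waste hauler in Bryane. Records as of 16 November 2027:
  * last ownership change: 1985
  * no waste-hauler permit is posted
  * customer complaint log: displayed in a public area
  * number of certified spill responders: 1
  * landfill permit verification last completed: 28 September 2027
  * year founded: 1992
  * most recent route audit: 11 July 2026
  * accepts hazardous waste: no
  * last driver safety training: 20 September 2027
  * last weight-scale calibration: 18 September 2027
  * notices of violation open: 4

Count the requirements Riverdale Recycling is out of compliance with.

4

1. certified spill responders 1 < 4 → not met
2. weight-scale calibration 59 days ago vs limit 45 → not met
3. route audit 493 days ago vs limit 540 → met
4. condition 'accepts hazardous waste' does not hold → requirement n/a → met
5. driver safety training 57 days ago vs limit 60 → met
6. landfill permit verification 49 days ago vs limit 60 → met
7. notices of violation open 4 > 3 → not met
8. waste-hauler permit absent → not met
9. customer complaint log present → met
Not met: 4 of 9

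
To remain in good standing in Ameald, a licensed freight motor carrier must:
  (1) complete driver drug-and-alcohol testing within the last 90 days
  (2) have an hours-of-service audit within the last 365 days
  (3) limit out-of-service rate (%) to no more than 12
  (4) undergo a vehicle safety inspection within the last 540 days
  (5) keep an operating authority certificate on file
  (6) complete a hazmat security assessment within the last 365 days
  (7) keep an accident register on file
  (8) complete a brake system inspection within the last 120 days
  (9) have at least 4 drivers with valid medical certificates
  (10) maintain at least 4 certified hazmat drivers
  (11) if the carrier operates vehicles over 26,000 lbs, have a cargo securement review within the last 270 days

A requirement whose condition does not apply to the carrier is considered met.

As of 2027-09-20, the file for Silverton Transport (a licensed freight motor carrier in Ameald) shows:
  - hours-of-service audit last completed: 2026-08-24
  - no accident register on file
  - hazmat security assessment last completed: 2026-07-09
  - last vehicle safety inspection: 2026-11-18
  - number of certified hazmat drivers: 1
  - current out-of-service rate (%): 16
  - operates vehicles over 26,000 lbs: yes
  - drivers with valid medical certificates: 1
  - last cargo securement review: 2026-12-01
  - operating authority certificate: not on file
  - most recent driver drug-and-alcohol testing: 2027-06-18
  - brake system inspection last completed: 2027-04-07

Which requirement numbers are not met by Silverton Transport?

1. driver drug-and-alcohol testing 94 days ago vs limit 90 → not met
2. hours-of-service audit 392 days ago vs limit 365 → not met
3. out-of-service rate (%) 16 > 12 → not met
4. vehicle safety inspection 306 days ago vs limit 540 → met
5. operating authority certificate absent → not met
6. hazmat security assessment 438 days ago vs limit 365 → not met
7. accident register absent → not met
8. brake system inspection 166 days ago vs limit 120 → not met
9. drivers with valid medical certificates 1 < 4 → not met
10. certified hazmat drivers 1 < 4 → not met
11. condition 'operates vehicles over 26,000 lbs' holds; cargo securement review 293 days ago vs limit 270 → not met
Not met: 1, 2, 3, 5, 6, 7, 8, 9, 10, 11

1, 2, 3, 5, 6, 7, 8, 9, 10, 11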